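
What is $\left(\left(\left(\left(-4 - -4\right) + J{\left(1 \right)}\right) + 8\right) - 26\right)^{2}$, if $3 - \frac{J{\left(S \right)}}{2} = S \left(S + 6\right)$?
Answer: $676$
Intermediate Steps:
$J{\left(S \right)} = 6 - 2 S \left(6 + S\right)$ ($J{\left(S \right)} = 6 - 2 S \left(S + 6\right) = 6 - 2 S \left(6 + S\right)$)
$\left(\left(\left(\left(-4 - -4\right) + J{\left(1 \right)}\right) + 8\right) - 26\right)^{2} = \left(\left(\left(\left(-4 - -4\right) - \left(6 + 2\right)\right) + 8\right) - 26\right)^{2} = \left(\left(\left(\left(-4 + 4\right) - 8\right) + 8\right) - 26\right)^{2} = \left(\left(\left(0 - 8\right) + 8\right) - 26\right)^{2} = \left(\left(-8 + 8\right) - 26\right)^{2} = \left(0 - 26\right)^{2} = \left(-26\right)^{2} = 676$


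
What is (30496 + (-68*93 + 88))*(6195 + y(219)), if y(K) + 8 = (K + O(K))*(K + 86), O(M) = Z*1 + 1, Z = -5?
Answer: 1740946120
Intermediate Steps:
O(M) = -4 (O(M) = -5*1 + 1 = -5 + 1 = -4)
y(K) = -8 + (-4 + K)*(86 + K) (y(K) = -8 + (K - 4)*(K + 86) = -8 + (-4 + K)*(86 + K))
(30496 + (-68*93 + 88))*(6195 + y(219)) = (30496 + (-68*93 + 88))*(6195 + (-352 + 219² + 82*219)) = (30496 + (-6324 + 88))*(6195 + (-352 + 47961 + 17958)) = (30496 - 6236)*(6195 + 65567) = 24260*71762 = 1740946120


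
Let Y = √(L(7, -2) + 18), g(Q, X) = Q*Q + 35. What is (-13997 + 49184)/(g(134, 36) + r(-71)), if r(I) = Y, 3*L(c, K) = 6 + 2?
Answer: 1899147951/971028181 - 35187*√186/971028181 ≈ 1.9553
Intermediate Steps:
L(c, K) = 8/3 (L(c, K) = (6 + 2)/3 = (⅓)*8 = 8/3)
g(Q, X) = 35 + Q² (g(Q, X) = Q² + 35 = 35 + Q²)
Y = √186/3 (Y = √(8/3 + 18) = √(62/3) = √186/3 ≈ 4.5461)
r(I) = √186/3
(-13997 + 49184)/(g(134, 36) + r(-71)) = (-13997 + 49184)/((35 + 134²) + √186/3) = 35187/((35 + 17956) + √186/3) = 35187/(17991 + √186/3)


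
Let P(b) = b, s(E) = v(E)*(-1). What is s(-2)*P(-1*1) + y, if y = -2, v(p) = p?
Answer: -4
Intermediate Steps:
s(E) = -E (s(E) = E*(-1) = -E)
s(-2)*P(-1*1) + y = (-1*(-2))*(-1*1) - 2 = 2*(-1) - 2 = -2 - 2 = -4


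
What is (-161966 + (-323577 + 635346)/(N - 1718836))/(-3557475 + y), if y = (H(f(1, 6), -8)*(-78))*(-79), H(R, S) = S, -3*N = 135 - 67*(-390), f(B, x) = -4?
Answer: 279811315675/6231025118661 ≈ 0.044906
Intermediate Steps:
N = -8755 (N = -(135 - 67*(-390))/3 = -(135 + 26130)/3 = -1/3*26265 = -8755)
y = -49296 (y = -8*(-78)*(-79) = 624*(-79) = -49296)
(-161966 + (-323577 + 635346)/(N - 1718836))/(-3557475 + y) = (-161966 + (-323577 + 635346)/(-8755 - 1718836))/(-3557475 - 49296) = (-161966 + 311769/(-1727591))/(-3606771) = (-161966 + 311769*(-1/1727591))*(-1/3606771) = (-161966 - 311769/1727591)*(-1/3606771) = -279811315675/1727591*(-1/3606771) = 279811315675/6231025118661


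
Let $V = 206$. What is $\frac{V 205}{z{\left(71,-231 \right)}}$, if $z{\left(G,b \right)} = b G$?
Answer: $- \frac{42230}{16401} \approx -2.5748$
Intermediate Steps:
$z{\left(G,b \right)} = G b$
$\frac{V 205}{z{\left(71,-231 \right)}} = \frac{206 \cdot 205}{71 \left(-231\right)} = \frac{42230}{-16401} = 42230 \left(- \frac{1}{16401}\right) = - \frac{42230}{16401}$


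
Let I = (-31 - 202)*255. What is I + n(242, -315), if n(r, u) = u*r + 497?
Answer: -135148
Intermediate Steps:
I = -59415 (I = -233*255 = -59415)
n(r, u) = 497 + r*u (n(r, u) = r*u + 497 = 497 + r*u)
I + n(242, -315) = -59415 + (497 + 242*(-315)) = -59415 + (497 - 76230) = -59415 - 75733 = -135148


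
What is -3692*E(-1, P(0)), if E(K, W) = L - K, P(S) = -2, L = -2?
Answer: 3692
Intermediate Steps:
E(K, W) = -2 - K
-3692*E(-1, P(0)) = -3692*(-2 - 1*(-1)) = -3692*(-2 + 1) = -3692*(-1) = 3692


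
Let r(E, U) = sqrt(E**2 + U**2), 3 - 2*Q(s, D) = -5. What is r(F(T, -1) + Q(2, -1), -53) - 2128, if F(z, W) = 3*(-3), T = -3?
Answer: -2128 + sqrt(2834) ≈ -2074.8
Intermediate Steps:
F(z, W) = -9
Q(s, D) = 4 (Q(s, D) = 3/2 - 1/2*(-5) = 3/2 + 5/2 = 4)
r(F(T, -1) + Q(2, -1), -53) - 2128 = sqrt((-9 + 4)**2 + (-53)**2) - 2128 = sqrt((-5)**2 + 2809) - 2128 = sqrt(25 + 2809) - 2128 = sqrt(2834) - 2128 = -2128 + sqrt(2834)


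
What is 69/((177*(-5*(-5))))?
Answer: 23/1475 ≈ 0.015593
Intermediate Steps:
69/((177*(-5*(-5)))) = 69/((177*25)) = 69/4425 = 69*(1/4425) = 23/1475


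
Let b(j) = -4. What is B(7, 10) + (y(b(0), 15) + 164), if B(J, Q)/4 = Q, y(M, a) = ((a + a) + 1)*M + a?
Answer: 95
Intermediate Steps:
y(M, a) = a + M*(1 + 2*a) (y(M, a) = (2*a + 1)*M + a = (1 + 2*a)*M + a = M*(1 + 2*a) + a = a + M*(1 + 2*a))
B(J, Q) = 4*Q
B(7, 10) + (y(b(0), 15) + 164) = 4*10 + ((-4 + 15 + 2*(-4)*15) + 164) = 40 + ((-4 + 15 - 120) + 164) = 40 + (-109 + 164) = 40 + 55 = 95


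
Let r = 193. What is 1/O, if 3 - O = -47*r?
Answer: 1/9074 ≈ 0.00011021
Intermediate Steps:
O = 9074 (O = 3 - (-47)*193 = 3 - 1*(-9071) = 3 + 9071 = 9074)
1/O = 1/9074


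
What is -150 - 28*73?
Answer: -2194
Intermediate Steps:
-150 - 28*73 = -150 - 2044 = -2194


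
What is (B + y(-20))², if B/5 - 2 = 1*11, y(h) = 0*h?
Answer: 4225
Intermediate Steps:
y(h) = 0
B = 65 (B = 10 + 5*(1*11) = 10 + 5*11 = 10 + 55 = 65)
(B + y(-20))² = (65 + 0)² = 65² = 4225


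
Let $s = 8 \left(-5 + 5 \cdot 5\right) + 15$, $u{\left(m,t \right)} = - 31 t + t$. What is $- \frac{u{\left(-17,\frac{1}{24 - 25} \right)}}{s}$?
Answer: $- \frac{6}{35} \approx -0.17143$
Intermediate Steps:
$u{\left(m,t \right)} = - 30 t$
$s = 175$ ($s = 8 \left(-5 + 25\right) + 15 = 8 \cdot 20 + 15 = 160 + 15 = 175$)
$- \frac{u{\left(-17,\frac{1}{24 - 25} \right)}}{s} = - \frac{\left(-30\right) \frac{1}{24 - 25}}{175} = - \frac{\left(-30\right) \frac{1}{-1}}{175} = - \frac{\left(-30\right) \left(-1\right)}{175} = - \frac{30}{175} = \left(-1\right) \frac{6}{35} = - \frac{6}{35}$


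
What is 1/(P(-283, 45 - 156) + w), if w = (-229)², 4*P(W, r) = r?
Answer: 4/209653 ≈ 1.9079e-5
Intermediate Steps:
P(W, r) = r/4
w = 52441
1/(P(-283, 45 - 156) + w) = 1/((45 - 156)/4 + 52441) = 1/((¼)*(-111) + 52441) = 1/(-111/4 + 52441) = 1/(209653/4) = 4/209653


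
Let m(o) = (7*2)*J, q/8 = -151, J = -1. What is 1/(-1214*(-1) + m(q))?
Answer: 1/1200 ≈ 0.00083333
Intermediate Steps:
q = -1208 (q = 8*(-151) = -1208)
m(o) = -14 (m(o) = (7*2)*(-1) = 14*(-1) = -14)
1/(-1214*(-1) + m(q)) = 1/(-1214*(-1) - 14) = 1/(1214 - 14) = 1/1200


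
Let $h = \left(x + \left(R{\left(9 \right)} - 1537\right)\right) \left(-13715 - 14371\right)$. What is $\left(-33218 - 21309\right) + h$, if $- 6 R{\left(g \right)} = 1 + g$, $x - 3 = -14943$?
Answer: $462765305$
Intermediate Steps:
$x = -14940$ ($x = 3 - 14943 = -14940$)
$R{\left(g \right)} = - \frac{1}{6} - \frac{g}{6}$ ($R{\left(g \right)} = - \frac{1 + g}{6} = - \frac{1}{6} - \frac{g}{6}$)
$h = 462819832$ ($h = \left(-14940 - \frac{4616}{3}\right) \left(-13715 - 14371\right) = \left(-14940 - \frac{4616}{3}\right) \left(-28086\right) = \left(- \frac{49436}{3}\right) \left(-28086\right) = 462819832$)
$\left(-33218 - 21309\right) + h = \left(-33218 - 21309\right) + 462819832 = -54527 + 462819832 = 462765305$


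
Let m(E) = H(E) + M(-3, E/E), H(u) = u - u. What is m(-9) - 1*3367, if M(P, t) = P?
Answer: -3370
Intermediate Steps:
H(u) = 0
m(E) = -3 (m(E) = 0 - 3 = -3)
m(-9) - 1*3367 = -3 - 1*3367 = -3 - 3367 = -3370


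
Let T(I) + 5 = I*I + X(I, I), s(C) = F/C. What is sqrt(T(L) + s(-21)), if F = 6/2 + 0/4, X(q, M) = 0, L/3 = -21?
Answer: 3*sqrt(21581)/7 ≈ 62.959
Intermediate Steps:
L = -63 (L = 3*(-21) = -63)
F = 3 (F = 6*(1/2) + 0*(1/4) = 3 + 0 = 3)
s(C) = 3/C
T(I) = -5 + I**2 (T(I) = -5 + (I*I + 0) = -5 + (I**2 + 0) = -5 + I**2)
sqrt(T(L) + s(-21)) = sqrt((-5 + (-63)**2) + 3/(-21)) = sqrt((-5 + 3969) + 3*(-1/21)) = sqrt(3964 - 1/7) = sqrt(27747/7) = 3*sqrt(21581)/7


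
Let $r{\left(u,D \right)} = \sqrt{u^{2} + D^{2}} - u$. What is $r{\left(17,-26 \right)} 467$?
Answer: $-7939 + 467 \sqrt{965} \approx 6568.1$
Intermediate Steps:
$r{\left(u,D \right)} = \sqrt{D^{2} + u^{2}} - u$
$r{\left(17,-26 \right)} 467 = \left(\sqrt{\left(-26\right)^{2} + 17^{2}} - 17\right) 467 = \left(\sqrt{676 + 289} - 17\right) 467 = \left(\sqrt{965} - 17\right) 467 = \left(-17 + \sqrt{965}\right) 467 = -7939 + 467 \sqrt{965}$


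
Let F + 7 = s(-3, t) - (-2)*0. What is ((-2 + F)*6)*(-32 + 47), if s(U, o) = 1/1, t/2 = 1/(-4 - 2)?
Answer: -720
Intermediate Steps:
t = -1/3 (t = 2/(-4 - 2) = 2/(-6) = 2*(-1/6) = -1/3 ≈ -0.33333)
s(U, o) = 1 (s(U, o) = 1*1 = 1)
F = -6 (F = -7 + (1 - (-2)*0) = -7 + (1 - 1*0) = -7 + (1 + 0) = -7 + 1 = -6)
((-2 + F)*6)*(-32 + 47) = ((-2 - 6)*6)*(-32 + 47) = -8*6*15 = -48*15 = -720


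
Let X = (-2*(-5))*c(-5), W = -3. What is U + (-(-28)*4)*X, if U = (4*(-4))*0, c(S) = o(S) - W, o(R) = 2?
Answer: 5600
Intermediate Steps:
c(S) = 5 (c(S) = 2 - 1*(-3) = 2 + 3 = 5)
U = 0 (U = -16*0 = 0)
X = 50 (X = -2*(-5)*5 = 10*5 = 50)
U + (-(-28)*4)*X = 0 - (-28)*4*50 = 0 - 1*(-112)*50 = 0 + 112*50 = 0 + 5600 = 5600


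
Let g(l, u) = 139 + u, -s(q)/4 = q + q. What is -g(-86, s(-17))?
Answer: -275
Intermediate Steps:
s(q) = -8*q (s(q) = -4*(q + q) = -8*q)
-g(-86, s(-17)) = -(139 - 8*(-17)) = -(139 + 136) = -1*275 = -275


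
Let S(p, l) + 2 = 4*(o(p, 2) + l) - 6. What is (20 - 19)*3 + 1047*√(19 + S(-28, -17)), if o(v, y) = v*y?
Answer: 3 + 1047*I*√281 ≈ 3.0 + 17551.0*I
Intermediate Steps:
S(p, l) = -8 + 4*l + 8*p (S(p, l) = -2 + (4*(p*2 + l) - 6) = -2 + (4*(2*p + l) - 6) = -2 + (4*(l + 2*p) - 6) = -2 + ((4*l + 8*p) - 6) = -2 + (-6 + 4*l + 8*p) = -8 + 4*l + 8*p)
(20 - 19)*3 + 1047*√(19 + S(-28, -17)) = (20 - 19)*3 + 1047*√(19 + (-8 + 4*(-17) + 8*(-28))) = 1*3 + 1047*√(19 + (-8 - 68 - 224)) = 3 + 1047*√(19 - 300) = 3 + 1047*√(-281) = 3 + 1047*(I*√281) = 3 + 1047*I*√281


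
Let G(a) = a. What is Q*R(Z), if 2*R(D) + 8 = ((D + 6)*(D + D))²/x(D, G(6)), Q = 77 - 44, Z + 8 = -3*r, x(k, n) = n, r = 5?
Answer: 1681559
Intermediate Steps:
Z = -23 (Z = -8 - 3*5 = -8 - 15 = -23)
Q = 33
R(D) = -4 + D²*(6 + D)²/3 (R(D) = -4 + (((D + 6)*(D + D))²/6)/2 = -4 + (((6 + D)*(2*D))²*(⅙))/2 = -4 + ((2*D*(6 + D))²*(⅙))/2 = -4 + ((4*D²*(6 + D)²)*(⅙))/2 = -4 + (2*D²*(6 + D)²/3)/2 = -4 + D²*(6 + D)²/3)
Q*R(Z) = 33*(-4 + (⅓)*(-23)²*(6 - 23)²) = 33*(-4 + (⅓)*529*(-17)²) = 33*(-4 + (⅓)*529*289) = 33*(-4 + 152881/3) = 33*(152869/3) = 1681559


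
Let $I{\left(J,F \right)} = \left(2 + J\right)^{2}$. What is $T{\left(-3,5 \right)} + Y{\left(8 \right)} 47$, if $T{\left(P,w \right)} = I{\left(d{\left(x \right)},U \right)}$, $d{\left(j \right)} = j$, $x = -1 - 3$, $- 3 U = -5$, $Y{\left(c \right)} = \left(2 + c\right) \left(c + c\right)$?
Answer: $7524$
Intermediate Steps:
$Y{\left(c \right)} = 2 c \left(2 + c\right)$ ($Y{\left(c \right)} = \left(2 + c\right) 2 c = 2 c \left(2 + c\right)$)
$U = \frac{5}{3}$ ($U = \left(- \frac{1}{3}\right) \left(-5\right) = \frac{5}{3} \approx 1.6667$)
$x = -4$
$T{\left(P,w \right)} = 4$ ($T{\left(P,w \right)} = \left(2 - 4\right)^{2} = \left(-2\right)^{2} = 4$)
$T{\left(-3,5 \right)} + Y{\left(8 \right)} 47 = 4 + 2 \cdot 8 \left(2 + 8\right) 47 = 4 + 2 \cdot 8 \cdot 10 \cdot 47 = 4 + 160 \cdot 47 = 4 + 7520 = 7524$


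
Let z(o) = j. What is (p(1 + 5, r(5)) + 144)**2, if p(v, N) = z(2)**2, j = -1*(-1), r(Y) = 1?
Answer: 21025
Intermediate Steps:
j = 1
z(o) = 1
p(v, N) = 1 (p(v, N) = 1**2 = 1)
(p(1 + 5, r(5)) + 144)**2 = (1 + 144)**2 = 145**2 = 21025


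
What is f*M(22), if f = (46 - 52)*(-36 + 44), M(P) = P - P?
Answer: 0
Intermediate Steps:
M(P) = 0
f = -48 (f = -6*8 = -48)
f*M(22) = -48*0 = 0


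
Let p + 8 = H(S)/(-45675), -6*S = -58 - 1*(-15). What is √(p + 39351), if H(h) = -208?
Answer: √364789321799/3045 ≈ 198.35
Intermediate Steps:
S = 43/6 (S = -(-58 - 1*(-15))/6 = -(-58 + 15)/6 = -⅙*(-43) = 43/6 ≈ 7.1667)
p = -365192/45675 (p = -8 - 208/(-45675) = -8 - 208*(-1/45675) = -8 + 208/45675 = -365192/45675 ≈ -7.9954)
√(p + 39351) = √(-365192/45675 + 39351) = √(1796991733/45675) = √364789321799/3045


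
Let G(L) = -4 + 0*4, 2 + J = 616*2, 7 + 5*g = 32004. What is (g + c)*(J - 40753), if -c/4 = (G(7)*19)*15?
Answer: -2165741831/5 ≈ -4.3315e+8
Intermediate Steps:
g = 31997/5 (g = -7/5 + (1/5)*32004 = -7/5 + 32004/5 = 31997/5 ≈ 6399.4)
J = 1230 (J = -2 + 616*2 = -2 + 1232 = 1230)
G(L) = -4 (G(L) = -4 + 0 = -4)
c = 4560 (c = -4*(-4*19)*15 = -(-304)*15 = -4*(-1140) = 4560)
(g + c)*(J - 40753) = (31997/5 + 4560)*(1230 - 40753) = (54797/5)*(-39523) = -2165741831/5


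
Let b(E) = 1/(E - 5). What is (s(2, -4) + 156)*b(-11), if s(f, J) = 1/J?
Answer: -623/64 ≈ -9.7344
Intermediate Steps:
b(E) = 1/(-5 + E)
(s(2, -4) + 156)*b(-11) = (1/(-4) + 156)/(-5 - 11) = (-1/4 + 156)/(-16) = (623/4)*(-1/16) = -623/64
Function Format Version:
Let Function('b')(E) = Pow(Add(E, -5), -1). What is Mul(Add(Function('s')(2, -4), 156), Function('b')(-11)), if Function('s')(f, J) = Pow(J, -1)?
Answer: Rational(-623, 64) ≈ -9.7344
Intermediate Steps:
Function('b')(E) = Pow(Add(-5, E), -1)
Mul(Add(Function('s')(2, -4), 156), Function('b')(-11)) = Mul(Add(Pow(-4, -1), 156), Pow(Add(-5, -11), -1)) = Mul(Add(Rational(-1, 4), 156), Pow(-16, -1)) = Mul(Rational(623, 4), Rational(-1, 16)) = Rational(-623, 64)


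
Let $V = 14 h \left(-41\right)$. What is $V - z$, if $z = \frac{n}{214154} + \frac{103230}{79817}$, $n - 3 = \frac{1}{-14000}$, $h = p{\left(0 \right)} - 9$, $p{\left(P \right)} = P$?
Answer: $\frac{1235934017960917817}{239303817452000} \approx 5164.7$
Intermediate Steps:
$h = -9$ ($h = 0 - 9 = -9$)
$n = \frac{41999}{14000}$ ($n = 3 + \frac{1}{-14000} = 3 - \frac{1}{14000} = \frac{41999}{14000} \approx 2.9999$)
$V = 5166$ ($V = 14 \left(-9\right) \left(-41\right) = \left(-126\right) \left(-41\right) = 5166$)
$z = \frac{309502996114183}{239303817452000}$ ($z = \frac{41999}{14000 \cdot 214154} + \frac{103230}{79817} = \frac{41999}{14000} \cdot \frac{1}{214154} + 103230 \cdot \frac{1}{79817} = \frac{41999}{2998156000} + \frac{103230}{79817} = \frac{309502996114183}{239303817452000} \approx 1.2933$)
$V - z = 5166 - \frac{309502996114183}{239303817452000} = \frac{1235934017960917817}{239303817452000}$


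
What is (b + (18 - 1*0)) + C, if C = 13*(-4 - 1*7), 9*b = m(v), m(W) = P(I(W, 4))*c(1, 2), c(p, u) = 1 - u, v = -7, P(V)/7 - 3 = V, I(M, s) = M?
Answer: -1097/9 ≈ -121.89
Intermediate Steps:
P(V) = 21 + 7*V
m(W) = -21 - 7*W (m(W) = (21 + 7*W)*(1 - 1*2) = (21 + 7*W)*(1 - 2) = (21 + 7*W)*(-1) = -21 - 7*W)
b = 28/9 (b = (-21 - 7*(-7))/9 = (-21 + 49)/9 = (⅑)*28 = 28/9 ≈ 3.1111)
C = -143 (C = 13*(-4 - 7) = 13*(-11) = -143)
(b + (18 - 1*0)) + C = (28/9 + (18 - 1*0)) - 143 = (28/9 + (18 + 0)) - 143 = (28/9 + 18) - 143 = 190/9 - 143 = -1097/9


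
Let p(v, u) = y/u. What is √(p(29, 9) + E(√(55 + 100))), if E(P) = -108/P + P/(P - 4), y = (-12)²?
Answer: √(-4132300 + 475385*√155)/(155*√(-4 + √155)) ≈ 2.9662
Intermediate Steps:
y = 144
p(v, u) = 144/u
E(P) = -108/P + P/(-4 + P)
√(p(29, 9) + E(√(55 + 100))) = √(144/9 + (432 + (√(55 + 100))² - 108*√(55 + 100))/((√(55 + 100))*(-4 + √(55 + 100)))) = √(144*(⅑) + (432 + (√155)² - 108*√155)/((√155)*(-4 + √155))) = √(16 + (√155/155)*(432 + 155 - 108*√155)/(-4 + √155)) = √(16 + (√155/155)*(587 - 108*√155)/(-4 + √155)) = √(16 + √155*(587 - 108*√155)/(155*(-4 + √155)))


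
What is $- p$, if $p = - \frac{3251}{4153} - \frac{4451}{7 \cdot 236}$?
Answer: $\frac{23855655}{6860756} \approx 3.4771$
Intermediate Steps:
$p = - \frac{23855655}{6860756}$ ($p = \left(-3251\right) \frac{1}{4153} - \frac{4451}{1652} = - \frac{3251}{4153} - \frac{4451}{1652} = - \frac{23855655}{6860756} \approx -3.4771$)
$- p = \left(-1\right) \left(- \frac{23855655}{6860756}\right) = \frac{23855655}{6860756}$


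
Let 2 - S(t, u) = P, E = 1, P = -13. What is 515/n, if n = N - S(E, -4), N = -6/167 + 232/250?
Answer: -10750625/294503 ≈ -36.504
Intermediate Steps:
S(t, u) = 15 (S(t, u) = 2 - 1*(-13) = 2 + 13 = 15)
N = 18622/20875 (N = -6*1/167 + 232*(1/250) = -6/167 + 116/125 = 18622/20875 ≈ 0.89207)
n = -294503/20875 (n = 18622/20875 - 1*15 = 18622/20875 - 15 = -294503/20875 ≈ -14.108)
515/n = 515/(-294503/20875) = 515*(-20875/294503) = -10750625/294503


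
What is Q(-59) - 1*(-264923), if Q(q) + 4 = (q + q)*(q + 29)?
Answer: 268459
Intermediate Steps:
Q(q) = -4 + 2*q*(29 + q) (Q(q) = -4 + (q + q)*(q + 29) = -4 + (2*q)*(29 + q) = -4 + 2*q*(29 + q))
Q(-59) - 1*(-264923) = (-4 + 2*(-59)² + 58*(-59)) - 1*(-264923) = (-4 + 2*3481 - 3422) + 264923 = (-4 + 6962 - 3422) + 264923 = 3536 + 264923 = 268459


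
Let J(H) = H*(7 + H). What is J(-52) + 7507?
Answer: 9847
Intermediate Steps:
J(-52) + 7507 = -52*(7 - 52) + 7507 = -52*(-45) + 7507 = 2340 + 7507 = 9847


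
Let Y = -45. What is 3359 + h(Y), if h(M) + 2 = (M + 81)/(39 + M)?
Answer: 3351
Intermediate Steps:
h(M) = -2 + (81 + M)/(39 + M) (h(M) = -2 + (M + 81)/(39 + M) = -2 + (81 + M)/(39 + M))
3359 + h(Y) = 3359 + (3 - 1*(-45))/(39 - 45) = 3359 + (3 + 45)/(-6) = 3359 - ⅙*48 = 3359 - 8 = 3351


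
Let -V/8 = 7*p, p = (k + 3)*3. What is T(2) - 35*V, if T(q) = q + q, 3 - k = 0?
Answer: 35284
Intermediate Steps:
k = 3 (k = 3 - 1*0 = 3 + 0 = 3)
p = 18 (p = (3 + 3)*3 = 6*3 = 18)
T(q) = 2*q
V = -1008 (V = -56*18 = -8*126 = -1008)
T(2) - 35*V = 2*2 - 35*(-1008) = 4 + 35280 = 35284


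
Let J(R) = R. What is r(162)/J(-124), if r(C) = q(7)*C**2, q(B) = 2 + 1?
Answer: -19683/31 ≈ -634.94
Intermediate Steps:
q(B) = 3
r(C) = 3*C**2
r(162)/J(-124) = (3*162**2)/(-124) = (3*26244)*(-1/124) = 78732*(-1/124) = -19683/31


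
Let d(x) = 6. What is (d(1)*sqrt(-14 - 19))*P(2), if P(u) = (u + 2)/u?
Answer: 12*I*sqrt(33) ≈ 68.935*I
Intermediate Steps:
P(u) = (2 + u)/u
(d(1)*sqrt(-14 - 19))*P(2) = (6*sqrt(-14 - 19))*((2 + 2)/2) = (6*sqrt(-33))*((1/2)*4) = (6*(I*sqrt(33)))*2 = (6*I*sqrt(33))*2 = 12*I*sqrt(33)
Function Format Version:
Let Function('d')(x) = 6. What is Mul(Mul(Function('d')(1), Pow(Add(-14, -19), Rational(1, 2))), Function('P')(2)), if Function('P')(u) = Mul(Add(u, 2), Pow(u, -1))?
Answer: Mul(12, I, Pow(33, Rational(1, 2))) ≈ Mul(68.935, I)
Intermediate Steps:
Function('P')(u) = Mul(Pow(u, -1), Add(2, u)) (Function('P')(u) = Mul(Add(2, u), Pow(u, -1)) = Mul(Pow(u, -1), Add(2, u)))
Mul(Mul(Function('d')(1), Pow(Add(-14, -19), Rational(1, 2))), Function('P')(2)) = Mul(Mul(6, Pow(Add(-14, -19), Rational(1, 2))), Mul(Pow(2, -1), Add(2, 2))) = Mul(Mul(6, Pow(-33, Rational(1, 2))), Mul(Rational(1, 2), 4)) = Mul(Mul(6, Mul(I, Pow(33, Rational(1, 2)))), 2) = Mul(Mul(6, I, Pow(33, Rational(1, 2))), 2) = Mul(12, I, Pow(33, Rational(1, 2)))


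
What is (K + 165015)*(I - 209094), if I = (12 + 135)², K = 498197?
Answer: -124342301820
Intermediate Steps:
I = 21609 (I = 147² = 21609)
(K + 165015)*(I - 209094) = (498197 + 165015)*(21609 - 209094) = 663212*(-187485) = -124342301820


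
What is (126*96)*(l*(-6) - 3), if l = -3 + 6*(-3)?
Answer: 1487808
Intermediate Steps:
l = -21 (l = -3 - 18 = -21)
(126*96)*(l*(-6) - 3) = (126*96)*(-21*(-6) - 3) = 12096*(126 - 3) = 12096*123 = 1487808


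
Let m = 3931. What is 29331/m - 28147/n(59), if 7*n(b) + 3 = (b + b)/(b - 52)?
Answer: -5418801886/381307 ≈ -14211.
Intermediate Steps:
n(b) = -3/7 + 2*b/(7*(-52 + b)) (n(b) = -3/7 + ((b + b)/(b - 52))/7 = -3/7 + ((2*b)/(-52 + b))/7 = -3/7 + (2*b/(-52 + b))/7 = -3/7 + 2*b/(7*(-52 + b)))
29331/m - 28147/n(59) = 29331/3931 - 28147*7*(-52 + 59)/(156 - 1*59) = 29331*(1/3931) - 28147*49/(156 - 59) = 29331/3931 - 28147/((⅐)*(⅐)*97) = 29331/3931 - 28147/97/49 = 29331/3931 - 28147*49/97 = 29331/3931 - 1379203/97 = -5418801886/381307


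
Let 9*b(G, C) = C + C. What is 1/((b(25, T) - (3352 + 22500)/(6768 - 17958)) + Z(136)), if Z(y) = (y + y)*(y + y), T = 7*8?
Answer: 16785/1242069098 ≈ 1.3514e-5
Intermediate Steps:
T = 56
Z(y) = 4*y**2 (Z(y) = (2*y)*(2*y) = 4*y**2)
b(G, C) = 2*C/9 (b(G, C) = (C + C)/9 = (2*C)/9 = 2*C/9)
1/((b(25, T) - (3352 + 22500)/(6768 - 17958)) + Z(136)) = 1/(((2/9)*56 - (3352 + 22500)/(6768 - 17958)) + 4*136**2) = 1/((112/9 - 25852/(-11190)) + 4*18496) = 1/((112/9 - 25852*(-1)/11190) + 73984) = 1/((112/9 - 1*(-12926/5595)) + 73984) = 1/((112/9 + 12926/5595) + 73984) = 1/(247658/16785 + 73984) = 1/(1242069098/16785) = 16785/1242069098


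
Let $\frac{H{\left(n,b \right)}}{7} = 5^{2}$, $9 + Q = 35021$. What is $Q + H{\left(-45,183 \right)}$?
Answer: $35187$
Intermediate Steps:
$Q = 35012$ ($Q = -9 + 35021 = 35012$)
$H{\left(n,b \right)} = 175$ ($H{\left(n,b \right)} = 7 \cdot 5^{2} = 7 \cdot 25 = 175$)
$Q + H{\left(-45,183 \right)} = 35012 + 175 = 35187$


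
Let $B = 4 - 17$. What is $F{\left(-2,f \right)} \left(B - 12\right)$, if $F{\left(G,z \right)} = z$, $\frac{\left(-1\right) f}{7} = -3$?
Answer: $-525$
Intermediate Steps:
$f = 21$ ($f = \left(-7\right) \left(-3\right) = 21$)
$B = -13$ ($B = 4 - 17 = -13$)
$F{\left(-2,f \right)} \left(B - 12\right) = 21 \left(-13 - 12\right) = 21 \left(-25\right) = -525$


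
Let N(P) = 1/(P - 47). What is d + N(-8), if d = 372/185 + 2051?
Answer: 835568/407 ≈ 2053.0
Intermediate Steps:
d = 379807/185 (d = 372*(1/185) + 2051 = 372/185 + 2051 = 379807/185 ≈ 2053.0)
N(P) = 1/(-47 + P)
d + N(-8) = 379807/185 + 1/(-47 - 8) = 379807/185 + 1/(-55) = 379807/185 - 1/55 = 835568/407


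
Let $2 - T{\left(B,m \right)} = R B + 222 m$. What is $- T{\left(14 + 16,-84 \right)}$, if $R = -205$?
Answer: $-24800$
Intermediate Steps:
$T{\left(B,m \right)} = 2 - 222 m + 205 B$ ($T{\left(B,m \right)} = 2 - \left(- 205 B + 222 m\right) = 2 + \left(- 222 m + 205 B\right) = 2 - 222 m + 205 B$)
$- T{\left(14 + 16,-84 \right)} = - (2 - -18648 + 205 \left(14 + 16\right)) = - (2 + 18648 + 205 \cdot 30) = - (2 + 18648 + 6150) = \left(-1\right) 24800 = -24800$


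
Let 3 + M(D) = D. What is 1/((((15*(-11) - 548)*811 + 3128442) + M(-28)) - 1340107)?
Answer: 1/1210061 ≈ 8.2640e-7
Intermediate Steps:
M(D) = -3 + D
1/((((15*(-11) - 548)*811 + 3128442) + M(-28)) - 1340107) = 1/((((15*(-11) - 548)*811 + 3128442) + (-3 - 28)) - 1340107) = 1/((((-165 - 548)*811 + 3128442) - 31) - 1340107) = 1/(((-713*811 + 3128442) - 31) - 1340107) = 1/(((-578243 + 3128442) - 31) - 1340107) = 1/((2550199 - 31) - 1340107) = 1/(2550168 - 1340107) = 1/1210061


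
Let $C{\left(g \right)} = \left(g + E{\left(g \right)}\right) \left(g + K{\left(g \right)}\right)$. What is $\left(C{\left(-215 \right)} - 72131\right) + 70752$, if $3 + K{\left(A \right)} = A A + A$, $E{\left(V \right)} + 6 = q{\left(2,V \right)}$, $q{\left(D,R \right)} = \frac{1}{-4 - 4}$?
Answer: $-10127135$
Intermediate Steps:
$q{\left(D,R \right)} = - \frac{1}{8}$ ($q{\left(D,R \right)} = \frac{1}{-8} = - \frac{1}{8}$)
$E{\left(V \right)} = - \frac{49}{8}$ ($E{\left(V \right)} = -6 - \frac{1}{8} = - \frac{49}{8}$)
$K{\left(A \right)} = -3 + A + A^{2}$ ($K{\left(A \right)} = -3 + \left(A A + A\right) = -3 + \left(A^{2} + A\right) = -3 + \left(A + A^{2}\right) = -3 + A + A^{2}$)
$C{\left(g \right)} = \left(- \frac{49}{8} + g\right) \left(-3 + g^{2} + 2 g\right)$ ($C{\left(g \right)} = \left(g - \frac{49}{8}\right) \left(g + \left(-3 + g + g^{2}\right)\right) = \left(- \frac{49}{8} + g\right) \left(-3 + g^{2} + 2 g\right)$)
$\left(C{\left(-215 \right)} - 72131\right) + 70752 = \left(\left(\frac{147}{8} + \left(-215\right)^{3} - - \frac{13115}{4} - \frac{33 \left(-215\right)^{2}}{8}\right) - 72131\right) + 70752 = \left(\left(\frac{147}{8} - 9938375 + \frac{13115}{4} - \frac{1525425}{8}\right) - 72131\right) + 70752 = \left(-10125756 - 72131\right) + 70752 = -10197887 + 70752 = -10127135$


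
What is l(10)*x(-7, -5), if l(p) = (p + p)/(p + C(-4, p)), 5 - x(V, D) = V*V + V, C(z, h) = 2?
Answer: -185/3 ≈ -61.667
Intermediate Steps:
x(V, D) = 5 - V - V² (x(V, D) = 5 - (V*V + V) = 5 - (V² + V) = 5 - (V + V²) = 5 + (-V - V²) = 5 - V - V²)
l(p) = 2*p/(2 + p) (l(p) = (p + p)/(p + 2) = (2*p)/(2 + p) = 2*p/(2 + p))
l(10)*x(-7, -5) = (2*10/(2 + 10))*(5 - 1*(-7) - 1*(-7)²) = (2*10/12)*(5 + 7 - 1*49) = (2*10*(1/12))*(5 + 7 - 49) = (5/3)*(-37) = -185/3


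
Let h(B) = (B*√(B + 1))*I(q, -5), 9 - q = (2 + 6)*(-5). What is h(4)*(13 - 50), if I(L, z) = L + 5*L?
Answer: -43512*√5 ≈ -97296.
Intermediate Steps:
q = 49 (q = 9 - (2 + 6)*(-5) = 9 - 8*(-5) = 9 - 1*(-40) = 9 + 40 = 49)
I(L, z) = 6*L
h(B) = 294*B*√(1 + B) (h(B) = (B*√(B + 1))*(6*49) = (B*√(1 + B))*294 = 294*B*√(1 + B))
h(4)*(13 - 50) = (294*4*√(1 + 4))*(13 - 50) = (294*4*√5)*(-37) = (1176*√5)*(-37) = -43512*√5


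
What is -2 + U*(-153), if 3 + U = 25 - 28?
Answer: 916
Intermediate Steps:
U = -6 (U = -3 + (25 - 28) = -3 - 3 = -6)
-2 + U*(-153) = -2 - 6*(-153) = -2 + 918 = 916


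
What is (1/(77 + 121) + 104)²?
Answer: 424071649/39204 ≈ 10817.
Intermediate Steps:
(1/(77 + 121) + 104)² = (1/198 + 104)² = (20593/198)² = 424071649/39204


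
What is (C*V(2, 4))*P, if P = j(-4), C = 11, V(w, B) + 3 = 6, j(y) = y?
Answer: -132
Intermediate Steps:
V(w, B) = 3 (V(w, B) = -3 + 6 = 3)
P = -4
(C*V(2, 4))*P = (11*3)*(-4) = 33*(-4) = -132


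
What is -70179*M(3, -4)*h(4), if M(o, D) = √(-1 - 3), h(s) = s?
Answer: -561432*I ≈ -5.6143e+5*I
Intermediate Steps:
M(o, D) = 2*I (M(o, D) = √(-4) = 2*I)
-70179*M(3, -4)*h(4) = -70179*2*I*4 = -561432*I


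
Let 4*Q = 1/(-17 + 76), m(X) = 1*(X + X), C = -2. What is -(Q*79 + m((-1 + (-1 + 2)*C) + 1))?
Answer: 865/236 ≈ 3.6653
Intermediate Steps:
m(X) = 2*X (m(X) = 1*(2*X) = 2*X)
Q = 1/236 (Q = 1/(4*(-17 + 76)) = (¼)/59 = (¼)*(1/59) = 1/236 ≈ 0.0042373)
-(Q*79 + m((-1 + (-1 + 2)*C) + 1)) = -((1/236)*79 + 2*((-1 + (-1 + 2)*(-2)) + 1)) = -(79/236 + 2*((-1 + 1*(-2)) + 1)) = -(79/236 + 2*((-1 - 2) + 1)) = -(79/236 + 2*(-3 + 1)) = -(79/236 + 2*(-2)) = -(79/236 - 4) = -1*(-865/236) = 865/236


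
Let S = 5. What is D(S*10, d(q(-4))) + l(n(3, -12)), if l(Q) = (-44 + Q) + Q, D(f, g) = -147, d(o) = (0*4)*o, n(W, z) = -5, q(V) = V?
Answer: -201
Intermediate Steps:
d(o) = 0 (d(o) = 0*o = 0)
l(Q) = -44 + 2*Q
D(S*10, d(q(-4))) + l(n(3, -12)) = -147 + (-44 + 2*(-5)) = -147 + (-44 - 10) = -147 - 54 = -201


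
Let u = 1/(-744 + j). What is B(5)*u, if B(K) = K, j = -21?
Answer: -1/153 ≈ -0.0065359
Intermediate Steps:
u = -1/765 (u = 1/(-744 - 21) = 1/(-765) = -1/765 ≈ -0.0013072)
B(5)*u = 5*(-1/765) = -1/153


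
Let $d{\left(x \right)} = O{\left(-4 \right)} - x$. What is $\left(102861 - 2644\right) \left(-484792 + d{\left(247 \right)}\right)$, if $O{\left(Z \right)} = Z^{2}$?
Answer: $-48607549991$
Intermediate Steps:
$d{\left(x \right)} = 16 - x$ ($d{\left(x \right)} = \left(-4\right)^{2} - x = 16 - x$)
$\left(102861 - 2644\right) \left(-484792 + d{\left(247 \right)}\right) = \left(102861 - 2644\right) \left(-484792 + \left(16 - 247\right)\right) = 100217 \left(-484792 + \left(16 - 247\right)\right) = 100217 \left(-484792 - 231\right) = 100217 \left(-485023\right) = -48607549991$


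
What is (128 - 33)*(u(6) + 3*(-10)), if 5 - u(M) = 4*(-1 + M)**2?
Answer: -11875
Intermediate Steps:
u(M) = 5 - 4*(-1 + M)**2
(128 - 33)*(u(6) + 3*(-10)) = (128 - 33)*((5 - 4*(-1 + 6)**2) + 3*(-10)) = 95*((5 - 4*5**2) - 30) = 95*((5 - 4*25) - 30) = 95*((5 - 100) - 30) = 95*(-95 - 30) = 95*(-125) = -11875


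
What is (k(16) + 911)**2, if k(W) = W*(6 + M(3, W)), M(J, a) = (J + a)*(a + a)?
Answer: 115240225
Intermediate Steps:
M(J, a) = 2*a*(J + a) (M(J, a) = (J + a)*(2*a) = 2*a*(J + a))
k(W) = W*(6 + 2*W*(3 + W))
(k(16) + 911)**2 = (2*16*(3 + 16*(3 + 16)) + 911)**2 = (2*16*(3 + 16*19) + 911)**2 = (2*16*(3 + 304) + 911)**2 = (2*16*307 + 911)**2 = (9824 + 911)**2 = 10735**2 = 115240225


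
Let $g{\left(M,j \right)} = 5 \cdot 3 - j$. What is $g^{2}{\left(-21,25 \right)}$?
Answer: $100$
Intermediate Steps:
$g{\left(M,j \right)} = 15 - j$
$g^{2}{\left(-21,25 \right)} = \left(15 - 25\right)^{2} = \left(-10\right)^{2} = 100$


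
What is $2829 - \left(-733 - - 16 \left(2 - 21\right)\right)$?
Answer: $3866$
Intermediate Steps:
$2829 - \left(-733 - - 16 \left(2 - 21\right)\right) = 2829 - \left(-733 - \left(-16\right) \left(-19\right)\right) = 2829 - \left(-733 - 304\right) = 2829 - -1037 = 2829 + 1037 = 3866$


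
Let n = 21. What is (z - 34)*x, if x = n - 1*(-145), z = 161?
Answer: 21082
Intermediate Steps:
x = 166 (x = 21 - 1*(-145) = 21 + 145 = 166)
(z - 34)*x = (161 - 34)*166 = 127*166 = 21082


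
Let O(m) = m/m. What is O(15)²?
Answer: 1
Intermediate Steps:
O(m) = 1
O(15)² = 1² = 1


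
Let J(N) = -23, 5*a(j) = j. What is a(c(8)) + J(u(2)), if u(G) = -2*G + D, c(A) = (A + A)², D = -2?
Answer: 141/5 ≈ 28.200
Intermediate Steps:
c(A) = 4*A² (c(A) = (2*A)² = 4*A²)
u(G) = -2 - 2*G (u(G) = -2*G - 2 = -2 - 2*G)
a(j) = j/5
a(c(8)) + J(u(2)) = (4*8²)/5 - 23 = (4*64)/5 - 23 = (⅕)*256 - 23 = 256/5 - 23 = 141/5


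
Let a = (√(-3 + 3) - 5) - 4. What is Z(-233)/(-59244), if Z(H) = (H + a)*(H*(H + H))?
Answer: 6568969/14811 ≈ 443.52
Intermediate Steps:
a = -9 (a = (√0 - 5) - 4 = (0 - 5) - 4 = -5 - 4 = -9)
Z(H) = 2*H²*(-9 + H) (Z(H) = (H - 9)*(H*(H + H)) = (-9 + H)*(H*(2*H)) = (-9 + H)*(2*H²) = 2*H²*(-9 + H))
Z(-233)/(-59244) = (2*(-233)²*(-9 - 233))/(-59244) = (2*54289*(-242))*(-1/59244) = -26275876*(-1/59244) = 6568969/14811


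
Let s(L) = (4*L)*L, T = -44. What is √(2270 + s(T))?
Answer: √10014 ≈ 100.07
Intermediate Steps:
s(L) = 4*L²
√(2270 + s(T)) = √(2270 + 4*(-44)²) = √(2270 + 4*1936) = √(2270 + 7744) = √10014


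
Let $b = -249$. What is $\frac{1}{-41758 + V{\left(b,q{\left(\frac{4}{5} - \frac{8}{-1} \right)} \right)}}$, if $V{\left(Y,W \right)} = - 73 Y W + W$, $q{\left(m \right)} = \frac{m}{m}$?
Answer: $- \frac{1}{23580} \approx -4.2409 \cdot 10^{-5}$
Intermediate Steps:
$q{\left(m \right)} = 1$
$V{\left(Y,W \right)} = W - 73 W Y$ ($V{\left(Y,W \right)} = - 73 W Y + W = W - 73 W Y$)
$\frac{1}{-41758 + V{\left(b,q{\left(\frac{4}{5} - \frac{8}{-1} \right)} \right)}} = \frac{1}{-41758 + 1 \left(1 - -18177\right)} = \frac{1}{-41758 + 1 \left(1 + 18177\right)} = \frac{1}{-41758 + 1 \cdot 18178} = \frac{1}{-41758 + 18178} = \frac{1}{-23580} = - \frac{1}{23580}$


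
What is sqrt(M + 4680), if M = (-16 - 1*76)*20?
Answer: 2*sqrt(710) ≈ 53.292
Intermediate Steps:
M = -1840 (M = (-16 - 76)*20 = -92*20 = -1840)
sqrt(M + 4680) = sqrt(-1840 + 4680) = sqrt(2840) = 2*sqrt(710)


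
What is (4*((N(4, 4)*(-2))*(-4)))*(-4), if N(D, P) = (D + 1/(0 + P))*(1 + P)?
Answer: -2720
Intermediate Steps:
N(D, P) = (1 + P)*(D + 1/P) (N(D, P) = (D + 1/P)*(1 + P) = (1 + P)*(D + 1/P))
(4*((N(4, 4)*(-2))*(-4)))*(-4) = (4*(((1 + 4 + 1/4 + 4*4)*(-2))*(-4)))*(-4) = (4*(((1 + 4 + ¼ + 16)*(-2))*(-4)))*(-4) = (4*(((85/4)*(-2))*(-4)))*(-4) = (4*(-85/2*(-4)))*(-4) = (4*170)*(-4) = 680*(-4) = -2720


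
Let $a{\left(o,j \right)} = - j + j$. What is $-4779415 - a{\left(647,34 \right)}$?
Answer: $-4779415$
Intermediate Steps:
$a{\left(o,j \right)} = 0$
$-4779415 - a{\left(647,34 \right)} = -4779415 - 0 = -4779415 + 0 = -4779415$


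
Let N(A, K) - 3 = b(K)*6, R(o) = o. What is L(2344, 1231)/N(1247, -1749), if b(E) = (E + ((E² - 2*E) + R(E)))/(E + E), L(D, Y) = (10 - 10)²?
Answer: 0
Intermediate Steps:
L(D, Y) = 0 (L(D, Y) = 0² = 0)
b(E) = E/2 (b(E) = (E + ((E² - 2*E) + E))/(E + E) = (E + (E² - E))/((2*E)) = E²*(1/(2*E)) = E/2)
N(A, K) = 3 + 3*K (N(A, K) = 3 + (K/2)*6 = 3 + 3*K)
L(2344, 1231)/N(1247, -1749) = 0/(3 + 3*(-1749)) = 0/(3 - 5247) = 0/(-5244) = 0*(-1/5244) = 0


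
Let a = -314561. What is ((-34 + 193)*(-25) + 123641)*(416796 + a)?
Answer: 12234053510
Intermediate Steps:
((-34 + 193)*(-25) + 123641)*(416796 + a) = ((-34 + 193)*(-25) + 123641)*(416796 - 314561) = (159*(-25) + 123641)*102235 = (-3975 + 123641)*102235 = 119666*102235 = 12234053510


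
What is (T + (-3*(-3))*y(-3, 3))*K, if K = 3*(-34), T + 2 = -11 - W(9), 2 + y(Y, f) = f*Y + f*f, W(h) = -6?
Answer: 2550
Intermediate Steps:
y(Y, f) = -2 + f**2 + Y*f (y(Y, f) = -2 + (f*Y + f*f) = -2 + (Y*f + f**2) = -2 + (f**2 + Y*f) = -2 + f**2 + Y*f)
T = -7 (T = -2 + (-11 - 1*(-6)) = -2 + (-11 + 6) = -2 - 5 = -7)
K = -102
(T + (-3*(-3))*y(-3, 3))*K = (-7 + (-3*(-3))*(-2 + 3**2 - 3*3))*(-102) = (-7 + 9*(-2 + 9 - 9))*(-102) = (-7 + 9*(-2))*(-102) = (-7 - 18)*(-102) = -25*(-102) = 2550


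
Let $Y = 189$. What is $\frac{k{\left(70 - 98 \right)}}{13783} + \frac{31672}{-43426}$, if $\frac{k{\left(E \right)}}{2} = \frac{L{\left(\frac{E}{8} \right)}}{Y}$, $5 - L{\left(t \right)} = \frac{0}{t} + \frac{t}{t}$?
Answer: $- \frac{41252400428}{56562082731} \approx -0.72933$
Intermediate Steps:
$L{\left(t \right)} = 4$ ($L{\left(t \right)} = 5 - \left(\frac{0}{t} + \frac{t}{t}\right) = 5 - \left(0 + 1\right) = 5 - 1 = 4$)
$k{\left(E \right)} = \frac{8}{189}$ ($k{\left(E \right)} = 2 \cdot \frac{4}{189} = \frac{8}{189}$)
$\frac{k{\left(70 - 98 \right)}}{13783} + \frac{31672}{-43426} = \frac{8}{189 \cdot 13783} + \frac{31672}{-43426} = \frac{8}{189} \cdot \frac{1}{13783} + 31672 \left(- \frac{1}{43426}\right) = \frac{8}{2604987} - \frac{15836}{21713} = - \frac{41252400428}{56562082731}$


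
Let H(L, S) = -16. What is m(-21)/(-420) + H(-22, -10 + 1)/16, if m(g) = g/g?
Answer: -421/420 ≈ -1.0024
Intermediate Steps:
m(g) = 1
m(-21)/(-420) + H(-22, -10 + 1)/16 = 1/(-420) - 16/16 = 1*(-1/420) - 16*1/16 = -1/420 - 1 = -421/420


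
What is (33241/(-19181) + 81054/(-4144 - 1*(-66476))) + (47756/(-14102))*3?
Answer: -44646125329733/4215052869346 ≈ -10.592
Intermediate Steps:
(33241/(-19181) + 81054/(-4144 - 1*(-66476))) + (47756/(-14102))*3 = (33241*(-1/19181) + 81054/(-4144 + 66476)) + (47756*(-1/14102))*3 = (-33241/19181 + 81054/62332) - 23878/7051*3 = (-33241/19181 + 81054*(1/62332)) - 71634/7051 = (-33241/19181 + 40527/31166) - 71634/7051 = -258640619/597795046 - 71634/7051 = -44646125329733/4215052869346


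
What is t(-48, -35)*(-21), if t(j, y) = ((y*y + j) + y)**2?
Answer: -27387444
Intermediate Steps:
t(j, y) = (j + y + y**2)**2 (t(j, y) = ((y**2 + j) + y)**2 = ((j + y**2) + y)**2 = (j + y + y**2)**2)
t(-48, -35)*(-21) = (-48 - 35 + (-35)**2)**2*(-21) = (-48 - 35 + 1225)**2*(-21) = 1142**2*(-21) = 1304164*(-21) = -27387444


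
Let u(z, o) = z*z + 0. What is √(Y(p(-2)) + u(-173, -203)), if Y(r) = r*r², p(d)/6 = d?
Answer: √28201 ≈ 167.93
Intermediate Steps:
u(z, o) = z² (u(z, o) = z² + 0 = z²)
p(d) = 6*d
Y(r) = r³
√(Y(p(-2)) + u(-173, -203)) = √((6*(-2))³ + (-173)²) = √((-12)³ + 29929) = √(-1728 + 29929) = √28201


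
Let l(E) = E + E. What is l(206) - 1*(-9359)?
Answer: 9771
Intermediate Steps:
l(E) = 2*E
l(206) - 1*(-9359) = 2*206 - 1*(-9359) = 412 + 9359 = 9771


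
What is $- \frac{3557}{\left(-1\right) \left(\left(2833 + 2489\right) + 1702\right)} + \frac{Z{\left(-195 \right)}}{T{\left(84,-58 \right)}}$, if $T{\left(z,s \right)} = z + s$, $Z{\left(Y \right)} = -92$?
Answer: $- \frac{276863}{91312} \approx -3.0321$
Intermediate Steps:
$T{\left(z,s \right)} = s + z$
$- \frac{3557}{\left(-1\right) \left(\left(2833 + 2489\right) + 1702\right)} + \frac{Z{\left(-195 \right)}}{T{\left(84,-58 \right)}} = - \frac{3557}{\left(-1\right) \left(\left(2833 + 2489\right) + 1702\right)} - \frac{92}{-58 + 84} = - \frac{3557}{\left(-1\right) \left(5322 + 1702\right)} - \frac{92}{26} = - \frac{3557}{\left(-1\right) 7024} - \frac{46}{13} = - \frac{3557}{-7024} - \frac{46}{13} = \left(-3557\right) \left(- \frac{1}{7024}\right) - \frac{46}{13} = \frac{3557}{7024} - \frac{46}{13} = - \frac{276863}{91312}$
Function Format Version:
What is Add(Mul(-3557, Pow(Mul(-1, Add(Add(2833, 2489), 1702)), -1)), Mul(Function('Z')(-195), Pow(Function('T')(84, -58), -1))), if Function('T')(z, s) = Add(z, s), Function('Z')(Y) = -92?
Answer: Rational(-276863, 91312) ≈ -3.0321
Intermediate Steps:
Function('T')(z, s) = Add(s, z)
Add(Mul(-3557, Pow(Mul(-1, Add(Add(2833, 2489), 1702)), -1)), Mul(Function('Z')(-195), Pow(Function('T')(84, -58), -1))) = Add(Mul(-3557, Pow(Mul(-1, Add(Add(2833, 2489), 1702)), -1)), Mul(-92, Pow(Add(-58, 84), -1))) = Add(Mul(-3557, Pow(Mul(-1, Add(5322, 1702)), -1)), Mul(-92, Pow(26, -1))) = Add(Mul(-3557, Pow(Mul(-1, 7024), -1)), Mul(-92, Rational(1, 26))) = Add(Mul(-3557, Pow(-7024, -1)), Rational(-46, 13)) = Add(Mul(-3557, Rational(-1, 7024)), Rational(-46, 13)) = Add(Rational(3557, 7024), Rational(-46, 13)) = Rational(-276863, 91312)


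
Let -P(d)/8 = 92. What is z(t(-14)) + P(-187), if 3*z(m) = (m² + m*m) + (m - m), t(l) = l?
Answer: -1816/3 ≈ -605.33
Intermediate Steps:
P(d) = -736 (P(d) = -8*92 = -736)
z(m) = 2*m²/3 (z(m) = ((m² + m*m) + (m - m))/3 = ((m² + m²) + 0)/3 = (2*m² + 0)/3 = (2*m²)/3 = 2*m²/3)
z(t(-14)) + P(-187) = (⅔)*(-14)² - 736 = (⅔)*196 - 736 = 392/3 - 736 = -1816/3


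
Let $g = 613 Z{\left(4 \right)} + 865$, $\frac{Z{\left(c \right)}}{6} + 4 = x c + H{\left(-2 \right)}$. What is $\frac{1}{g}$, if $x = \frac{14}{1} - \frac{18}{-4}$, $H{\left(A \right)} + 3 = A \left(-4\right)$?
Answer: $\frac{1}{276715} \approx 3.6138 \cdot 10^{-6}$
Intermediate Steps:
$H{\left(A \right)} = -3 - 4 A$ ($H{\left(A \right)} = -3 + A \left(-4\right) = -3 - 4 A$)
$x = \frac{37}{2}$ ($x = 14 \cdot 1 - - \frac{9}{2} = 14 + \frac{9}{2} = \frac{37}{2} \approx 18.5$)
$Z{\left(c \right)} = 6 + 111 c$ ($Z{\left(c \right)} = -24 + 6 \left(\frac{37 c}{2} - -5\right) = -24 + 6 \left(\frac{37 c}{2} + \left(-3 + 8\right)\right) = -24 + 6 \left(\frac{37 c}{2} + 5\right) = -24 + 6 \left(5 + \frac{37 c}{2}\right) = -24 + \left(30 + 111 c\right) = 6 + 111 c$)
$g = 276715$ ($g = 613 \left(6 + 111 \cdot 4\right) + 865 = 613 \left(6 + 444\right) + 865 = 613 \cdot 450 + 865 = 275850 + 865 = 276715$)
$\frac{1}{g} = \frac{1}{276715}$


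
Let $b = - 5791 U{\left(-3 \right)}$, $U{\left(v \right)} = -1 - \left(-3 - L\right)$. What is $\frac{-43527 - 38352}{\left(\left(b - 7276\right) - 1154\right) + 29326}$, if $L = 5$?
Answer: $\frac{27293}{6547} \approx 4.1688$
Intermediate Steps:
$U{\left(v \right)} = 7$ ($U{\left(v \right)} = -1 - \left(-3 - 5\right) = -1 - -8 = -1 + 8 = 7$)
$b = -40537$ ($b = \left(-5791\right) 7 = -40537$)
$\frac{-43527 - 38352}{\left(\left(b - 7276\right) - 1154\right) + 29326} = \frac{-43527 - 38352}{\left(\left(-40537 - 7276\right) - 1154\right) + 29326} = - \frac{81879}{\left(-47813 - 1154\right) + 29326} = - \frac{81879}{-48967 + 29326} = - \frac{81879}{-19641} = \left(-81879\right) \left(- \frac{1}{19641}\right) = \frac{27293}{6547}$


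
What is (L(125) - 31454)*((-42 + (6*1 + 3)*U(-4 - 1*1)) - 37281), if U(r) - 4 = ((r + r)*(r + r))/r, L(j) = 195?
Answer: 1171180953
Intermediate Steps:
U(r) = 4 + 4*r (U(r) = 4 + ((r + r)*(r + r))/r = 4 + ((2*r)*(2*r))/r = 4 + (4*r²)/r = 4 + 4*r)
(L(125) - 31454)*((-42 + (6*1 + 3)*U(-4 - 1*1)) - 37281) = (195 - 31454)*((-42 + (6*1 + 3)*(4 + 4*(-4 - 1*1))) - 37281) = -31259*((-42 + (6 + 3)*(4 + 4*(-4 - 1))) - 37281) = -31259*((-42 + 9*(4 + 4*(-5))) - 37281) = -31259*((-42 + 9*(4 - 20)) - 37281) = -31259*((-42 + 9*(-16)) - 37281) = -31259*((-42 - 144) - 37281) = -31259*(-186 - 37281) = -31259*(-37467) = 1171180953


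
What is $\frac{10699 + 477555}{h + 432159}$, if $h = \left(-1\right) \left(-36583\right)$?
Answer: $\frac{244127}{234371} \approx 1.0416$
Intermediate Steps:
$h = 36583$
$\frac{10699 + 477555}{h + 432159} = \frac{10699 + 477555}{36583 + 432159} = \frac{488254}{468742} = 488254 \cdot \frac{1}{468742} = \frac{244127}{234371}$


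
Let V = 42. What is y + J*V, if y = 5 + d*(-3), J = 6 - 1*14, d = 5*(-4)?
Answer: -271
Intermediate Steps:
d = -20
J = -8 (J = 6 - 14 = -8)
y = 65 (y = 5 - 20*(-3) = 5 + 60 = 65)
y + J*V = 65 - 8*42 = 65 - 336 = -271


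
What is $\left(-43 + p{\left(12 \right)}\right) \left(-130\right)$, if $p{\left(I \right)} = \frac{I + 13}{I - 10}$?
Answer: $3965$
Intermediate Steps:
$p{\left(I \right)} = \frac{13 + I}{-10 + I}$
$\left(-43 + p{\left(12 \right)}\right) \left(-130\right) = \left(-43 + \frac{13 + 12}{-10 + 12}\right) \left(-130\right) = \left(-43 + \frac{1}{2} \cdot 25\right) \left(-130\right) = \left(-43 + \frac{25}{2}\right) \left(-130\right) = \left(- \frac{61}{2}\right) \left(-130\right) = 3965$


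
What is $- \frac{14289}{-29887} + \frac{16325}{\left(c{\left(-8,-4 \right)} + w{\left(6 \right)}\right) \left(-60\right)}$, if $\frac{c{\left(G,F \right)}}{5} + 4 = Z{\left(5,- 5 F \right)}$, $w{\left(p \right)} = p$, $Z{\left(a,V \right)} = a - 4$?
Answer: $\frac{9011297}{293436} \approx 30.71$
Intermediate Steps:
$Z{\left(a,V \right)} = -4 + a$
$c{\left(G,F \right)} = -15$ ($c{\left(G,F \right)} = -20 + 5 \left(-4 + 5\right) = -20 + 5 \cdot 1 = -20 + 5 = -15$)
$- \frac{14289}{-29887} + \frac{16325}{\left(c{\left(-8,-4 \right)} + w{\left(6 \right)}\right) \left(-60\right)} = - \frac{14289}{-29887} + \frac{16325}{\left(-15 + 6\right) \left(-60\right)} = \left(-14289\right) \left(- \frac{1}{29887}\right) + \frac{16325}{\left(-9\right) \left(-60\right)} = \frac{1299}{2717} + \frac{16325}{540} = \frac{1299}{2717} + 16325 \cdot \frac{1}{540} = \frac{1299}{2717} + \frac{3265}{108} = \frac{9011297}{293436}$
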